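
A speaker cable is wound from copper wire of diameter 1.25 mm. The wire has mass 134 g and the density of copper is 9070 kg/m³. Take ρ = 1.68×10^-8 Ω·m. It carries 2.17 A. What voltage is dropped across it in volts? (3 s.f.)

0.358 V

A = π(d/2)² = π(6.2500e-04 m)² = 1.2272e-06 m²
L = m/(density·A) = 0.134/(9070×1.2272e-06) = 12.04 m
R = ρL/A = (1.68×10^-8)(12.04)/(1.2272e-06) = 0.1648 Ω
V = IR = 2.17 × 0.1648 = 0.358 V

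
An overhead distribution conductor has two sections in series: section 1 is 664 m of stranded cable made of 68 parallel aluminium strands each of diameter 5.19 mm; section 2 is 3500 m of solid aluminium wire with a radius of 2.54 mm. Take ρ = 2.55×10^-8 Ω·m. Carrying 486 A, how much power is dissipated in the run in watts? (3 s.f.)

Section 1: A_strand = π(2.5950e-03)² = 2.116e-05 m²; R₁ = ρL/(N·A_s) = (2.55×10^-8)(664)/(68×2.116e-05) = 0.01177 Ω
Section 2: A = πr² = π(2.5400e-03 m)² = 2.027e-05 m²
R₂ = (2.55×10^-8)(3500)/(2.027e-05) = 4.403 Ω
R = R₁ + R₂ = 4.415 Ω
P = I²R = (486)² × 4.415 = 1.04×10^6 W

1.04×10^6 W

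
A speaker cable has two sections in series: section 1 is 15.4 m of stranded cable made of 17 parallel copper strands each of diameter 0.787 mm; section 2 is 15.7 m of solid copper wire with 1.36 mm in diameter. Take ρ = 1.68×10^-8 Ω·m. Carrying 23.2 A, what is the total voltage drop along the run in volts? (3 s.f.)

4.94 V

Section 1: A_strand = π(3.9350e-04)² = 4.865e-07 m²; R₁ = ρL/(N·A_s) = (1.68×10^-8)(15.4)/(17×4.865e-07) = 0.03129 Ω
Section 2: A = π(d/2)² = π(6.8000e-04 m)² = 1.453e-06 m²
R₂ = (1.68×10^-8)(15.7)/(1.453e-06) = 0.1816 Ω
R = R₁ + R₂ = 0.2129 Ω
V = IR = 23.2 × 0.2129 = 4.94 V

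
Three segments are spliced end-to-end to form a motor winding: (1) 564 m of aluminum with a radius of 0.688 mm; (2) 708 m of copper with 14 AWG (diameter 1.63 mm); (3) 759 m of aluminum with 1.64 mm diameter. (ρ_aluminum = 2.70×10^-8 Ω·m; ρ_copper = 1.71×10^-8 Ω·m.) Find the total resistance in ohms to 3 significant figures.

Seg 1: A = πr² = π(6.8800e-04 m)² = 1.487e-06 m²
R_1 = (2.70×10^-8)(564)/(1.487e-06) = 10.24 Ω
Seg 2: A = π(1.63/2 mm)² = π(8.1500e-04 m)² = 2.087e-06 m²
R_2 = (1.71×10^-8)(708)/(2.087e-06) = 5.802 Ω
Seg 3: A = π(d/2)² = π(8.2000e-04 m)² = 2.112e-06 m²
R_3 = (2.70×10^-8)(759)/(2.112e-06) = 9.701 Ω
R_total = R_1 + R_2 + R_3 = 25.7 Ω

25.7 Ω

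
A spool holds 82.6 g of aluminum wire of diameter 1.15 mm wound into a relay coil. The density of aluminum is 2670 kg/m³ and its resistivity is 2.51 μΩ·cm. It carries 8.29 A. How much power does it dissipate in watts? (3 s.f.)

ρ = 2.51 μΩ·cm = 2.51×10^-8 Ω·m
A = π(d/2)² = π(5.7500e-04 m)² = 1.0387e-06 m²
L = m/(density·A) = 0.0826/(2670×1.0387e-06) = 29.78 m
R = ρL/A = (2.51×10^-8)(29.78)/(1.0387e-06) = 0.7197 Ω
P = I²R = (8.29)² × 0.7197 = 49.5 W

49.5 W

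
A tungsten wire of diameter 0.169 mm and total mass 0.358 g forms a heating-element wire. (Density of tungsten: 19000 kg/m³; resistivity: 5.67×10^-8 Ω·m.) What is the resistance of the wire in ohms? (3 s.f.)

2.12 Ω

A = π(d/2)² = π(8.4500e-05 m)² = 2.2432e-08 m²
L = m/(density·A) = 3.580×10^-4/(19000×2.2432e-08) = 0.84 m
R = ρL/A = (5.67×10^-8)(0.84)/(2.2432e-08) = 2.12 Ω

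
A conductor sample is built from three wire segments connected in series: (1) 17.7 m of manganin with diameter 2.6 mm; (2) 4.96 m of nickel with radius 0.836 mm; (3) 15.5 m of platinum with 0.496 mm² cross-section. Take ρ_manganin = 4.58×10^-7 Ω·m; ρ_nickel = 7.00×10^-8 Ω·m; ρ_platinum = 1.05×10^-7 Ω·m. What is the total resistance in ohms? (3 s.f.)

Seg 1: A = π(d/2)² = π(1.3000e-03 m)² = 5.309e-06 m²
R_1 = (4.58×10^-7)(17.7)/(5.309e-06) = 1.527 Ω
Seg 2: A = πr² = π(8.3600e-04 m)² = 2.196e-06 m²
R_2 = (7.00×10^-8)(4.96)/(2.196e-06) = 0.1581 Ω
Seg 3: A = 0.496 mm² = 4.960e-07 m²
R_3 = (1.05×10^-7)(15.5)/(4.960e-07) = 3.281 Ω
R_total = R_1 + R_2 + R_3 = 4.97 Ω

4.97 Ω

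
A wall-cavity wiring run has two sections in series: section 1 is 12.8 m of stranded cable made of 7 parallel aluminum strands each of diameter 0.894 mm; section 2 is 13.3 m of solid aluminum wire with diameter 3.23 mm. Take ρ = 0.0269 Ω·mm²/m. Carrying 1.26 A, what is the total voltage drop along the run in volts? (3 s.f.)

ρ = 0.0269 Ω·mm²/m = 2.69×10^-8 Ω·m
Section 1: A_strand = π(4.4700e-04)² = 6.277e-07 m²; R₁ = ρL/(N·A_s) = (2.69×10^-8)(12.8)/(7×6.277e-07) = 0.07836 Ω
Section 2: A = π(d/2)² = π(1.6150e-03 m)² = 8.194e-06 m²
R₂ = (2.69×10^-8)(13.3)/(8.194e-06) = 0.04366 Ω
R = R₁ + R₂ = 0.122 Ω
V = IR = 1.26 × 0.122 = 0.154 V

0.154 V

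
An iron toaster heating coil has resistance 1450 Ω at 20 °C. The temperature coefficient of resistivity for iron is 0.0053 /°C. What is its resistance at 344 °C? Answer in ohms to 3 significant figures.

ΔT = 344 − 20 = 324 °C
R = R₀(1 + αΔT) = 1450 × (1 + 0.0053×324) = 1450 × 2.717 = 3940 Ω

3940 Ω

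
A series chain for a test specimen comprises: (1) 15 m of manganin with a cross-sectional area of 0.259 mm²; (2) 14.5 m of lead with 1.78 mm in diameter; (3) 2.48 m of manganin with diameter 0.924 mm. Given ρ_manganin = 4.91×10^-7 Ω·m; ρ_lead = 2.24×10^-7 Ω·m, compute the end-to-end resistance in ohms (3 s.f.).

31.6 Ω

Seg 1: A = 0.259 mm² = 2.590e-07 m²
R_1 = (4.91×10^-7)(15)/(2.590e-07) = 28.44 Ω
Seg 2: A = π(d/2)² = π(8.9000e-04 m)² = 2.488e-06 m²
R_2 = (2.24×10^-7)(14.5)/(2.488e-06) = 1.305 Ω
Seg 3: A = π(d/2)² = π(4.6200e-04 m)² = 6.706e-07 m²
R_3 = (4.91×10^-7)(2.48)/(6.706e-07) = 1.816 Ω
R_total = R_1 + R_2 + R_3 = 31.6 Ω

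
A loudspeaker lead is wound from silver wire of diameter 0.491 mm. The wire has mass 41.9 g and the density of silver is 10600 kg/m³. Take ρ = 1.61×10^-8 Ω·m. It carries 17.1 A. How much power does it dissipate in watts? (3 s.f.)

A = π(d/2)² = π(2.4550e-04 m)² = 1.8934e-07 m²
L = m/(density·A) = 0.0419/(10600×1.8934e-07) = 20.88 m
R = ρL/A = (1.61×10^-8)(20.88)/(1.8934e-07) = 1.775 Ω
P = I²R = (17.1)² × 1.775 = 519 W

519 W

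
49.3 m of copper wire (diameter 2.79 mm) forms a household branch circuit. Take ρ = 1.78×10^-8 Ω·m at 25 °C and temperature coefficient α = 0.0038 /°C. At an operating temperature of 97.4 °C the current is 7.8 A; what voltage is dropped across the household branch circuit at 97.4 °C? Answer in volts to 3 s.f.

1.43 V

A = π(d/2)² = π(1.3950e-03 m)² = 6.114e-06 m²
R₍25₎ = ρL/A = (1.78×10^-8)(49.3)/(6.114e-06) = 0.1435 Ω
R₍97.4₎ = R₍25₎(1 + αΔT) = 0.1435 × (1 + 0.0038×72.4) = 0.183 Ω
V = IR = 7.8 × 0.183 = 1.43 V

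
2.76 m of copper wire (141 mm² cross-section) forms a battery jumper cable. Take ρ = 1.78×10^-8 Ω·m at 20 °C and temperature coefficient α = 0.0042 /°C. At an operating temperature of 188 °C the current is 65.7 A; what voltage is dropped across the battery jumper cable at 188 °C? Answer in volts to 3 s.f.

A = 141 mm² = 1.410e-04 m²
R₍20₎ = ρL/A = (1.78×10^-8)(2.76)/(1.410e-04) = 3.484×10^-4 Ω
R₍188₎ = R₍20₎(1 + αΔT) = 3.484×10^-4 × (1 + 0.0042×168) = 5.943×10^-4 Ω
V = IR = 65.7 × 5.943×10^-4 = 0.0390 V

0.0390 V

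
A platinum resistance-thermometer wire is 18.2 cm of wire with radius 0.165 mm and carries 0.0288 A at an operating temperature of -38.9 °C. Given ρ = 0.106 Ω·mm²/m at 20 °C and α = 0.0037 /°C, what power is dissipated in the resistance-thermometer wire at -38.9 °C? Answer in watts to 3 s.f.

ρ = 0.106 Ω·mm²/m = 1.06×10^-7 Ω·m
A = πr² = π(1.6500e-04 m)² = 8.553e-08 m²
R₍20₎ = ρL/A = (1.06×10^-7)(0.182)/(8.553e-08) = 0.2256 Ω
R₍-38.9₎ = R₍20₎(1 + αΔT) = 0.2256 × (1 + 0.0037×-58.9) = 0.1764 Ω
P = I²R = (0.0288)² × 0.1764 = 1.46×10^-4 W

1.46×10^-4 W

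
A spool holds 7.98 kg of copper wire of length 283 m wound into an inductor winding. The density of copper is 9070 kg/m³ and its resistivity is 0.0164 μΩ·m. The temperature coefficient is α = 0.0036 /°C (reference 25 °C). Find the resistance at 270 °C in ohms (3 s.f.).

ρ = 0.0164 μΩ·m = 1.64×10^-8 Ω·m
A = m/(density·L) = 7.98/(9070×283) = 3.1089e-06 m²
R = ρL/A = (1.64×10^-8)(283)/(3.1089e-06) = 1.493 Ω
R(270 °C) = 1.493 × (1 + 0.0036×245) = 2.81 Ω

2.81 Ω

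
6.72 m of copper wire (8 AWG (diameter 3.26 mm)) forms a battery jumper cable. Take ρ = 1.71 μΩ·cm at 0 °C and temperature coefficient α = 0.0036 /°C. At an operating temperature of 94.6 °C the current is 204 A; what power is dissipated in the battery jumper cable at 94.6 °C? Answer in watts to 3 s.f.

ρ = 1.71 μΩ·cm = 1.71×10^-8 Ω·m
A = π(3.26/2 mm)² = π(1.6300e-03 m)² = 8.347e-06 m²
R₍0₎ = ρL/A = (1.71×10^-8)(6.72)/(8.347e-06) = 0.01377 Ω
R₍94.6₎ = R₍0₎(1 + αΔT) = 0.01377 × (1 + 0.0036×94.6) = 0.01846 Ω
P = I²R = (204)² × 0.01846 = 768 W

768 W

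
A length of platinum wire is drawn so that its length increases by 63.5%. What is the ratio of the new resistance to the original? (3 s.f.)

2.67

k = 1 + 63.5/100 = 1.635; volume constant ⇒ A' = A/k, so R' = k²R.
Factor = 2.67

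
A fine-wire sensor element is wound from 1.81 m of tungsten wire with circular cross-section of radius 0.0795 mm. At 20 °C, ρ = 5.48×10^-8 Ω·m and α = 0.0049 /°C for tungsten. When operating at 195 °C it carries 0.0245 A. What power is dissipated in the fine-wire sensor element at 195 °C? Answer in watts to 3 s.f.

A = πr² = π(7.9500e-05 m)² = 1.986e-08 m²
R₍20₎ = ρL/A = (5.48×10^-8)(1.81)/(1.986e-08) = 4.995 Ω
R₍195₎ = R₍20₎(1 + αΔT) = 4.995 × (1 + 0.0049×175) = 9.279 Ω
P = I²R = (0.0245)² × 9.279 = 0.00557 W

0.00557 W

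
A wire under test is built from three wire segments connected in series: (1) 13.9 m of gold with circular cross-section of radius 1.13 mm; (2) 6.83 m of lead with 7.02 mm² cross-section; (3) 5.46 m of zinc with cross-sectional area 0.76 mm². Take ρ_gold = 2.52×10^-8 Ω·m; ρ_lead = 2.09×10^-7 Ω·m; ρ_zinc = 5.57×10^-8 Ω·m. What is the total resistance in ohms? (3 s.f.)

0.691 Ω

Seg 1: A = πr² = π(1.1300e-03 m)² = 4.011e-06 m²
R_1 = (2.52×10^-8)(13.9)/(4.011e-06) = 0.08732 Ω
Seg 2: A = 7.02 mm² = 7.020e-06 m²
R_2 = (2.09×10^-7)(6.83)/(7.020e-06) = 0.2033 Ω
Seg 3: A = 0.76 mm² = 7.600e-07 m²
R_3 = (5.57×10^-8)(5.46)/(7.600e-07) = 0.4002 Ω
R_total = R_1 + R_2 + R_3 = 0.691 Ω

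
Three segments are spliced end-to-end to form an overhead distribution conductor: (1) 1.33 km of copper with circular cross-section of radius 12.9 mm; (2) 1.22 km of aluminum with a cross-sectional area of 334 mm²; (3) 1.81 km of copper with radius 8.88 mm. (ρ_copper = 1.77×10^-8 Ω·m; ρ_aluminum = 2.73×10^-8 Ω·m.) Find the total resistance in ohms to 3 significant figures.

0.274 Ω

Seg 1: A = πr² = π(1.2900e-02 m)² = 5.228e-04 m²
R_1 = (1.77×10^-8)(1330)/(5.228e-04) = 0.04503 Ω
Seg 2: A = 334 mm² = 3.340e-04 m²
R_2 = (2.73×10^-8)(1220)/(3.340e-04) = 0.09972 Ω
Seg 3: A = πr² = π(8.8800e-03 m)² = 2.477e-04 m²
R_3 = (1.77×10^-8)(1810)/(2.477e-04) = 0.1293 Ω
R_total = R_1 + R_2 + R_3 = 0.274 Ω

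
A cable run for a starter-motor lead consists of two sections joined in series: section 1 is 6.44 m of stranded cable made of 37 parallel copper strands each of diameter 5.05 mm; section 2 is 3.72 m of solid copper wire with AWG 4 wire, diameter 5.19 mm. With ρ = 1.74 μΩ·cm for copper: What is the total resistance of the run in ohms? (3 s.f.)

ρ = 1.74 μΩ·cm = 1.74×10^-8 Ω·m
Section 1: A_strand = π(2.5250e-03)² = 2.003e-05 m²; R₁ = ρL/(N·A_s) = (1.74×10^-8)(6.44)/(37×2.003e-05) = 1.512×10^-4 Ω
Section 2: A = π(5.19/2 mm)² = π(2.5950e-03 m)² = 2.116e-05 m²
R₂ = (1.74×10^-8)(3.72)/(2.116e-05) = 0.00306 Ω
R = R₁ + R₂ = 0.00321 Ω

0.00321 Ω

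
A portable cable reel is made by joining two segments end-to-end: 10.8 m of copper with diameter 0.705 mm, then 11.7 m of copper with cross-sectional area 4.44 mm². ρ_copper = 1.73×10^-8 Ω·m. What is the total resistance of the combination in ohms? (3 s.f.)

Segment 1: A = π(d/2)² = π(3.5250e-04 m)² = 3.904e-07 m²
R₁ = ρL/A = (1.73×10^-8)(10.8)/(3.904e-07) = 0.4786 Ω
Segment 2: A = 4.44 mm² = 4.440e-06 m²
R₂ = (1.73×10^-8)(11.7)/(4.440e-06) = 0.04559 Ω
R = R₁ + R₂ = 0.524 Ω

0.524 Ω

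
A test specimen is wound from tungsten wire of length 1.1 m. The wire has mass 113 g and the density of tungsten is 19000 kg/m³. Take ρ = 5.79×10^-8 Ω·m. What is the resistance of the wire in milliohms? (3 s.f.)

A = m/(density·L) = 0.113/(19000×1.1) = 5.4067e-06 m²
R = ρL/A = (5.79×10^-8)(1.1)/(5.4067e-06) = 11.8 mΩ

11.8 mΩ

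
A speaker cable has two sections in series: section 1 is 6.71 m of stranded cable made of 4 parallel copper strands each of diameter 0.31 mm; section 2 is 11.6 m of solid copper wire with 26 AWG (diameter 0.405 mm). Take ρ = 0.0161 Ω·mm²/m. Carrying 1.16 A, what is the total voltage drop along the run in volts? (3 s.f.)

ρ = 0.0161 Ω·mm²/m = 1.61×10^-8 Ω·m
Section 1: A_strand = π(1.5500e-04)² = 7.548e-08 m²; R₁ = ρL/(N·A_s) = (1.61×10^-8)(6.71)/(4×7.548e-08) = 0.3578 Ω
Section 2: A = π(0.405/2 mm)² = π(2.0250e-04 m)² = 1.288e-07 m²
R₂ = (1.61×10^-8)(11.6)/(1.288e-07) = 1.45 Ω
R = R₁ + R₂ = 1.808 Ω
V = IR = 1.16 × 1.808 = 2.10 V

2.10 V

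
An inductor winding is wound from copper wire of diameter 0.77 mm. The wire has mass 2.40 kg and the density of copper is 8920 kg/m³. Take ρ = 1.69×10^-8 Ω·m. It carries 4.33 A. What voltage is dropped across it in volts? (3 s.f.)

90.8 V

A = π(d/2)² = π(3.8500e-04 m)² = 4.6566e-07 m²
L = m/(density·A) = 2.4/(8920×4.6566e-07) = 577.8 m
R = ρL/A = (1.69×10^-8)(577.8)/(4.6566e-07) = 20.97 Ω
V = IR = 4.33 × 20.97 = 90.8 V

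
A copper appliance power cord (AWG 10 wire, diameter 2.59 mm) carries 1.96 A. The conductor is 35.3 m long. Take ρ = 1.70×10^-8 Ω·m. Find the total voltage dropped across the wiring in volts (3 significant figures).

0.223 V

A = π(2.59/2 mm)² = π(1.2950e-03 m)² = 5.269e-06 m²
R = ρL/A = (1.70×10^-8)(35.3)/(5.269e-06) = 0.1139 Ω
V = IR = 1.96 × 0.1139 = 0.223 V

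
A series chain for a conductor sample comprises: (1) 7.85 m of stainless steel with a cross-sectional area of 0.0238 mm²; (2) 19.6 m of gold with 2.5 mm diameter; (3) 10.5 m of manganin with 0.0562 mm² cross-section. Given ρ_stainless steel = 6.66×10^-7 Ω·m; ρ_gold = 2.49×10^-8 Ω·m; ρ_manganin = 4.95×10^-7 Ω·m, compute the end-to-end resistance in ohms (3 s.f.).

312 Ω

Seg 1: A = 0.0238 mm² = 2.380e-08 m²
R_1 = (6.66×10^-7)(7.85)/(2.380e-08) = 219.7 Ω
Seg 2: A = π(d/2)² = π(1.2500e-03 m)² = 4.909e-06 m²
R_2 = (2.49×10^-8)(19.6)/(4.909e-06) = 0.09942 Ω
Seg 3: A = 0.0562 mm² = 5.620e-08 m²
R_3 = (4.95×10^-7)(10.5)/(5.620e-08) = 92.48 Ω
R_total = R_1 + R_2 + R_3 = 312 Ω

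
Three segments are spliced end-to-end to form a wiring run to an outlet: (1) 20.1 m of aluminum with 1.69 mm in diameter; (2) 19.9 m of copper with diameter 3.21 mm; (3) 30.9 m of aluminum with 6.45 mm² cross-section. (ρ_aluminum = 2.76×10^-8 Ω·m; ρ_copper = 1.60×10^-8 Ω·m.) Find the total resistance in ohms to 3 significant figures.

0.419 Ω

Seg 1: A = π(d/2)² = π(8.4500e-04 m)² = 2.243e-06 m²
R_1 = (2.76×10^-8)(20.1)/(2.243e-06) = 0.2473 Ω
Seg 2: A = π(d/2)² = π(1.6050e-03 m)² = 8.093e-06 m²
R_2 = (1.60×10^-8)(19.9)/(8.093e-06) = 0.03934 Ω
Seg 3: A = 6.45 mm² = 6.450e-06 m²
R_3 = (2.76×10^-8)(30.9)/(6.450e-06) = 0.1322 Ω
R_total = R_1 + R_2 + R_3 = 0.419 Ω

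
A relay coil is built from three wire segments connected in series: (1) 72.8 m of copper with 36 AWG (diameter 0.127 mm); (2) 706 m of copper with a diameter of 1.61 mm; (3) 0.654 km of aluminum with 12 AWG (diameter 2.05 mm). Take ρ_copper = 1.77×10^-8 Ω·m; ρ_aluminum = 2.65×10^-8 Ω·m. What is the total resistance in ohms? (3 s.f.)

113 Ω

Seg 1: A = π(0.127/2 mm)² = π(6.3500e-05 m)² = 1.267e-08 m²
R_1 = (1.77×10^-8)(72.8)/(1.267e-08) = 101.7 Ω
Seg 2: A = π(d/2)² = π(8.0500e-04 m)² = 2.036e-06 m²
R_2 = (1.77×10^-8)(706)/(2.036e-06) = 6.138 Ω
Seg 3: A = π(2.05/2 mm)² = π(1.0250e-03 m)² = 3.301e-06 m²
R_3 = (2.65×10^-8)(654)/(3.301e-06) = 5.251 Ω
R_total = R_1 + R_2 + R_3 = 113 Ω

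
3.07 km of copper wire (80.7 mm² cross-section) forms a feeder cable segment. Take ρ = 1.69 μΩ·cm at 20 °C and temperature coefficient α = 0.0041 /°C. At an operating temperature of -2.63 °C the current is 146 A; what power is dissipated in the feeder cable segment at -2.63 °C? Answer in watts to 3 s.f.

ρ = 1.69 μΩ·cm = 1.69×10^-8 Ω·m
A = 80.7 mm² = 8.070e-05 m²
R₍20₎ = ρL/A = (1.69×10^-8)(3070)/(8.070e-05) = 0.6429 Ω
R₍-2.63₎ = R₍20₎(1 + αΔT) = 0.6429 × (1 + 0.0041×-22.6) = 0.5833 Ω
P = I²R = (146)² × 0.5833 = 12400 W

12400 W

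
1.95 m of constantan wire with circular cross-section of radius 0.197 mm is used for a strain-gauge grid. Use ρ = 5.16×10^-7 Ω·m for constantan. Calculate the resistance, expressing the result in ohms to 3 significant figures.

8.25 Ω

A = πr² = π(1.9700e-04 m)² = 1.219e-07 m²
R = ρL/A = (5.16×10^-7)(1.95 m)/(1.219e-07 m²) = 8.25 Ω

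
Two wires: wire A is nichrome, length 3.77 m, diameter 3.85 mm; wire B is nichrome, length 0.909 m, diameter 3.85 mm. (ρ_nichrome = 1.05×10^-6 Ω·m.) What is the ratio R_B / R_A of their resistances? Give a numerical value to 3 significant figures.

0.241

R ∝ ρL/d², so R_B/R_A = (L_B/L_A)
= (0.909/3.77) = 0.241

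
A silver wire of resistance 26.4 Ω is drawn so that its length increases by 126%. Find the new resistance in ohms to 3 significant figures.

135 Ω

k = 1 + 126/100 = 2.26; volume constant ⇒ A' = A/k, so R' = k²R.
R' = 5.108 × 26.4 = 135 Ω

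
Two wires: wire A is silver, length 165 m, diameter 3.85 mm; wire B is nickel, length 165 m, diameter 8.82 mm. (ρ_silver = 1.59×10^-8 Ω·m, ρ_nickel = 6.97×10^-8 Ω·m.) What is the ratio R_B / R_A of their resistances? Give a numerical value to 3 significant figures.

R ∝ ρL/d², so R_B/R_A = (ρ_B/ρ_A) × (d_A/d_B)²
= (6.97×10^-8/1.59×10^-8) × (3.85/8.82)² = 0.835

0.835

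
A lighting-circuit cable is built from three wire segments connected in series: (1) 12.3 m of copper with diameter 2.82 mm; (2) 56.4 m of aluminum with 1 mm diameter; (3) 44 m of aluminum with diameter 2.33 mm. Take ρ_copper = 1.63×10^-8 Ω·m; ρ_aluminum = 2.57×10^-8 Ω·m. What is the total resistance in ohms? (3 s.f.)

2.14 Ω

Seg 1: A = π(d/2)² = π(1.4100e-03 m)² = 6.246e-06 m²
R_1 = (1.63×10^-8)(12.3)/(6.246e-06) = 0.0321 Ω
Seg 2: A = π(d/2)² = π(5.0000e-04 m)² = 7.854e-07 m²
R_2 = (2.57×10^-8)(56.4)/(7.854e-07) = 1.846 Ω
Seg 3: A = π(d/2)² = π(1.1650e-03 m)² = 4.264e-06 m²
R_3 = (2.57×10^-8)(44)/(4.264e-06) = 0.2652 Ω
R_total = R_1 + R_2 + R_3 = 2.14 Ω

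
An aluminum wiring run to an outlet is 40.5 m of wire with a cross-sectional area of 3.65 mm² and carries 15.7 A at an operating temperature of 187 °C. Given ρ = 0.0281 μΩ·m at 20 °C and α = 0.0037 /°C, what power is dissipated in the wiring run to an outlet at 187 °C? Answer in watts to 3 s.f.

ρ = 0.0281 μΩ·m = 2.81×10^-8 Ω·m
A = 3.65 mm² = 3.650e-06 m²
R₍20₎ = ρL/A = (2.81×10^-8)(40.5)/(3.650e-06) = 0.3118 Ω
R₍187₎ = R₍20₎(1 + αΔT) = 0.3118 × (1 + 0.0037×167) = 0.5045 Ω
P = I²R = (15.7)² × 0.5045 = 124 W

124 W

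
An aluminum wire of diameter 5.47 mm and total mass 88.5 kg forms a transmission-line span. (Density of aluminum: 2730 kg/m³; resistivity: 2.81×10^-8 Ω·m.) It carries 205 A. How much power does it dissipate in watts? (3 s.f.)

69300 W

A = π(d/2)² = π(2.7350e-03 m)² = 2.3500e-05 m²
L = m/(density·A) = 88.5/(2730×2.3500e-05) = 1379 m
R = ρL/A = (2.81×10^-8)(1379)/(2.3500e-05) = 1.65 Ω
P = I²R = (205)² × 1.65 = 69300 W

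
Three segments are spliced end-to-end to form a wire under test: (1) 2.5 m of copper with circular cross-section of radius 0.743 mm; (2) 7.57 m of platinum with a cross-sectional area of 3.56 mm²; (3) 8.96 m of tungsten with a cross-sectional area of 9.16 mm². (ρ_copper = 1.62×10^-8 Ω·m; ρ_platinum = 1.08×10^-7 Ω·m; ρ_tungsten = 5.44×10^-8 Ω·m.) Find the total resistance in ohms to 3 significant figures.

Seg 1: A = πr² = π(7.4300e-04 m)² = 1.734e-06 m²
R_1 = (1.62×10^-8)(2.5)/(1.734e-06) = 0.02335 Ω
Seg 2: A = 3.56 mm² = 3.560e-06 m²
R_2 = (1.08×10^-7)(7.57)/(3.560e-06) = 0.2297 Ω
Seg 3: A = 9.16 mm² = 9.160e-06 m²
R_3 = (5.44×10^-8)(8.96)/(9.160e-06) = 0.05321 Ω
R_total = R_1 + R_2 + R_3 = 0.306 Ω

0.306 Ω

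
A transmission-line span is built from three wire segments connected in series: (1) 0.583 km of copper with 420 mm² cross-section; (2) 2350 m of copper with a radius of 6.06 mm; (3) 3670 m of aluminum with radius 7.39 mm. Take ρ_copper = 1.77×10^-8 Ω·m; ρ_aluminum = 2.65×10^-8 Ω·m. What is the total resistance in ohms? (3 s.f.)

Seg 1: A = 420 mm² = 4.200e-04 m²
R_1 = (1.77×10^-8)(583)/(4.200e-04) = 0.02457 Ω
Seg 2: A = πr² = π(6.0600e-03 m)² = 1.154e-04 m²
R_2 = (1.77×10^-8)(2350)/(1.154e-04) = 0.3605 Ω
Seg 3: A = πr² = π(7.3900e-03 m)² = 1.716e-04 m²
R_3 = (2.65×10^-8)(3670)/(1.716e-04) = 0.5669 Ω
R_total = R_1 + R_2 + R_3 = 0.952 Ω

0.952 Ω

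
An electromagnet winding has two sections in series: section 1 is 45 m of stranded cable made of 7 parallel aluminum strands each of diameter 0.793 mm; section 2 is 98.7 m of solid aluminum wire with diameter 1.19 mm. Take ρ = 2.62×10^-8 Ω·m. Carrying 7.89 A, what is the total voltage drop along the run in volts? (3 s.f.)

21.0 V

Section 1: A_strand = π(3.9650e-04)² = 4.939e-07 m²; R₁ = ρL/(N·A_s) = (2.62×10^-8)(45)/(7×4.939e-07) = 0.341 Ω
Section 2: A = π(d/2)² = π(5.9500e-04 m)² = 1.112e-06 m²
R₂ = (2.62×10^-8)(98.7)/(1.112e-06) = 2.325 Ω
R = R₁ + R₂ = 2.666 Ω
V = IR = 7.89 × 2.666 = 21.0 V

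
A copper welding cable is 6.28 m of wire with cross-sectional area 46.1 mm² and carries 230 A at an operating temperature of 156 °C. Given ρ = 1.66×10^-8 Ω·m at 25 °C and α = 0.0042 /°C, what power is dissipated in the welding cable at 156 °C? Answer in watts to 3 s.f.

A = 46.1 mm² = 4.610e-05 m²
R₍25₎ = ρL/A = (1.66×10^-8)(6.28)/(4.610e-05) = 0.002261 Ω
R₍156₎ = R₍25₎(1 + αΔT) = 0.002261 × (1 + 0.0042×131) = 0.003506 Ω
P = I²R = (230)² × 0.003506 = 185 W

185 W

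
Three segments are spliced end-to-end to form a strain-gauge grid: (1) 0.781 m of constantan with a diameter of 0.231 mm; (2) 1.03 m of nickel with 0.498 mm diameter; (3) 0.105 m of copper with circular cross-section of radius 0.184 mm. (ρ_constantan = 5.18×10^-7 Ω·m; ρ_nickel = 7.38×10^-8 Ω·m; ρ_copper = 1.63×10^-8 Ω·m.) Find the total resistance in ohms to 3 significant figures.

10.1 Ω

Seg 1: A = π(d/2)² = π(1.1550e-04 m)² = 4.191e-08 m²
R_1 = (5.18×10^-7)(0.781)/(4.191e-08) = 9.653 Ω
Seg 2: A = π(d/2)² = π(2.4900e-04 m)² = 1.948e-07 m²
R_2 = (7.38×10^-8)(1.03)/(1.948e-07) = 0.3903 Ω
Seg 3: A = πr² = π(1.8400e-04 m)² = 1.064e-07 m²
R_3 = (1.63×10^-8)(0.105)/(1.064e-07) = 0.01609 Ω
R_total = R_1 + R_2 + R_3 = 10.1 Ω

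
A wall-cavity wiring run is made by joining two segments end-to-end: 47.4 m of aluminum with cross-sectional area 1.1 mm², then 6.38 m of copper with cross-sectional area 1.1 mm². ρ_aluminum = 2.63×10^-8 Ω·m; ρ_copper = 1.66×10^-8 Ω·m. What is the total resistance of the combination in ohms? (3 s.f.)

Segment 1: A = 1.1 mm² = 1.100e-06 m²
R₁ = ρL/A = (2.63×10^-8)(47.4)/(1.100e-06) = 1.133 Ω
R₂ = (1.66×10^-8)(6.38)/(1.100e-06) = 0.09628 Ω
R = R₁ + R₂ = 1.23 Ω

1.23 Ω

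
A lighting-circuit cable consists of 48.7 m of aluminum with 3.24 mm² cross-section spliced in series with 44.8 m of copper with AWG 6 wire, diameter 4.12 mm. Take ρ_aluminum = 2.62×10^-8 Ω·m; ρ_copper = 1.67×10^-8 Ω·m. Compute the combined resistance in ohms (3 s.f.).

0.450 Ω

Segment 1: A = 3.24 mm² = 3.240e-06 m²
R₁ = ρL/A = (2.62×10^-8)(48.7)/(3.240e-06) = 0.3938 Ω
Segment 2: A = π(4.12/2 mm)² = π(2.0600e-03 m)² = 1.333e-05 m²
R₂ = (1.67×10^-8)(44.8)/(1.333e-05) = 0.05612 Ω
R = R₁ + R₂ = 0.450 Ω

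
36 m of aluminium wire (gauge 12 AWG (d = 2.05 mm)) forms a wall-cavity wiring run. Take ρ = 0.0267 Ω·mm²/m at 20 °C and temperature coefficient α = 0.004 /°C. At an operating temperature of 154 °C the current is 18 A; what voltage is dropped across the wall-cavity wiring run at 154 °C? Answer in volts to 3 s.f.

8.05 V

ρ = 0.0267 Ω·mm²/m = 2.67×10^-8 Ω·m
A = π(2.05/2 mm)² = π(1.0250e-03 m)² = 3.301e-06 m²
R₍20₎ = ρL/A = (2.67×10^-8)(36)/(3.301e-06) = 0.2912 Ω
R₍154₎ = R₍20₎(1 + αΔT) = 0.2912 × (1 + 0.004×134) = 0.4473 Ω
V = IR = 18 × 0.4473 = 8.05 V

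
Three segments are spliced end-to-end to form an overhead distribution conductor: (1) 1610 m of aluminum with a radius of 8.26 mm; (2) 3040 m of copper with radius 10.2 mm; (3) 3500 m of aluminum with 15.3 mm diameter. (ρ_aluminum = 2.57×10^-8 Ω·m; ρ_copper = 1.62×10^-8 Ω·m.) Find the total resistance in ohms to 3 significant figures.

0.833 Ω

Seg 1: A = πr² = π(8.2600e-03 m)² = 2.143e-04 m²
R_1 = (2.57×10^-8)(1610)/(2.143e-04) = 0.193 Ω
Seg 2: A = πr² = π(1.0200e-02 m)² = 3.269e-04 m²
R_2 = (1.62×10^-8)(3040)/(3.269e-04) = 0.1507 Ω
Seg 3: A = π(d/2)² = π(7.6500e-03 m)² = 1.839e-04 m²
R_3 = (2.57×10^-8)(3500)/(1.839e-04) = 0.4892 Ω
R_total = R_1 + R_2 + R_3 = 0.833 Ω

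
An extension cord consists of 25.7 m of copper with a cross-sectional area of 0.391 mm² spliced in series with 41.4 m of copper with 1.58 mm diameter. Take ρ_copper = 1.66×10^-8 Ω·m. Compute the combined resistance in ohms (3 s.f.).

Segment 1: A = 0.391 mm² = 3.910e-07 m²
R₁ = ρL/A = (1.66×10^-8)(25.7)/(3.910e-07) = 1.091 Ω
Segment 2: A = π(d/2)² = π(7.9000e-04 m)² = 1.961e-06 m²
R₂ = (1.66×10^-8)(41.4)/(1.961e-06) = 0.3505 Ω
R = R₁ + R₂ = 1.44 Ω

1.44 Ω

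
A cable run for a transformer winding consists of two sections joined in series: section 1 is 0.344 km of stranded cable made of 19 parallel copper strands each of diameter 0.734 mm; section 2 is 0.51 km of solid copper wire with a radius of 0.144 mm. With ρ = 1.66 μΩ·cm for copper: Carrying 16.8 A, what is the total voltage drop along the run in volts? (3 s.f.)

ρ = 1.66 μΩ·cm = 1.66×10^-8 Ω·m
Section 1: A_strand = π(3.6700e-04)² = 4.231e-07 m²; R₁ = ρL/(N·A_s) = (1.66×10^-8)(344)/(19×4.231e-07) = 0.7103 Ω
Section 2: A = πr² = π(1.4400e-04 m)² = 6.514e-08 m²
R₂ = (1.66×10^-8)(510)/(6.514e-08) = 130 Ω
R = R₁ + R₂ = 130.7 Ω
V = IR = 16.8 × 130.7 = 2200 V

2200 V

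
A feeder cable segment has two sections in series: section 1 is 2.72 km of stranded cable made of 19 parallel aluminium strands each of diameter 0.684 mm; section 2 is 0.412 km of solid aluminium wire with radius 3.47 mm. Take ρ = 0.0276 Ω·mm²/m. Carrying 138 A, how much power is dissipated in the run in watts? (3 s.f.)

2.11×10^5 W

ρ = 0.0276 Ω·mm²/m = 2.76×10^-8 Ω·m
Section 1: A_strand = π(3.4200e-04)² = 3.675e-07 m²; R₁ = ρL/(N·A_s) = (2.76×10^-8)(2720)/(19×3.675e-07) = 10.75 Ω
Section 2: A = πr² = π(3.4700e-03 m)² = 3.783e-05 m²
R₂ = (2.76×10^-8)(412)/(3.783e-05) = 0.3006 Ω
R = R₁ + R₂ = 11.05 Ω
P = I²R = (138)² × 11.05 = 2.11×10^5 W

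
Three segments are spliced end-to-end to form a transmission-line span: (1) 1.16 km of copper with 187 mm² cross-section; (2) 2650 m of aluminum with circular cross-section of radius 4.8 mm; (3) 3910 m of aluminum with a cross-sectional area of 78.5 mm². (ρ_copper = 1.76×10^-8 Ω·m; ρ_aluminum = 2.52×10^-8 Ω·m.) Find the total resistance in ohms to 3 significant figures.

Seg 1: A = 187 mm² = 1.870e-04 m²
R_1 = (1.76×10^-8)(1160)/(1.870e-04) = 0.1092 Ω
Seg 2: A = πr² = π(4.8000e-03 m)² = 7.238e-05 m²
R_2 = (2.52×10^-8)(2650)/(7.238e-05) = 0.9226 Ω
Seg 3: A = 78.5 mm² = 7.850e-05 m²
R_3 = (2.52×10^-8)(3910)/(7.850e-05) = 1.255 Ω
R_total = R_1 + R_2 + R_3 = 2.29 Ω

2.29 Ω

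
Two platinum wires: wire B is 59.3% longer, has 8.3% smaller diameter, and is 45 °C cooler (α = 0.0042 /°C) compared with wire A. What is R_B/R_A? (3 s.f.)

1.54

R ∝ ρL/d² with ρ ∝ (1+αΔT), so R_B/R_A = (1 + 59.3/100) × (1 − 8.3/100)⁻² × (1 − 0.0042×45)
= 1.593 × 1.189 × 0.811 = 1.54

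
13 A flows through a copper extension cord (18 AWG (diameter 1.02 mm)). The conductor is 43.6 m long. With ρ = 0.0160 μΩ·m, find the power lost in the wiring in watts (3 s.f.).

144 W

ρ = 0.0160 μΩ·m = 1.60×10^-8 Ω·m
A = π(1.02/2 mm)² = π(5.1000e-04 m)² = 8.171e-07 m²
R = ρL/A = (1.60×10^-8)(43.6)/(8.171e-07) = 0.8537 Ω
P = I²R = (13)² × 0.8537 = 144 W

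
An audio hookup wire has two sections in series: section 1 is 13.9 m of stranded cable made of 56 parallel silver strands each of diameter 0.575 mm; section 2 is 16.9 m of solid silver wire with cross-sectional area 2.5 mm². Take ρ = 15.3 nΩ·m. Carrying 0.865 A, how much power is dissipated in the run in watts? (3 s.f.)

ρ = 15.3 nΩ·m = 1.53×10^-8 Ω·m
Section 1: A_strand = π(2.8750e-04)² = 2.597e-07 m²; R₁ = ρL/(N·A_s) = (1.53×10^-8)(13.9)/(56×2.597e-07) = 0.01462 Ω
Section 2: A = 2.5 mm² = 2.500e-06 m²
R₂ = (1.53×10^-8)(16.9)/(2.500e-06) = 0.1034 Ω
R = R₁ + R₂ = 0.1181 Ω
P = I²R = (0.865)² × 0.1181 = 0.0883 W

0.0883 W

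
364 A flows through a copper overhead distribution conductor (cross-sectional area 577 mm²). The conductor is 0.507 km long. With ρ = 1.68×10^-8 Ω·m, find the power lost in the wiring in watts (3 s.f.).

A = 577 mm² = 5.770e-04 m²
R = ρL/A = (1.68×10^-8)(507)/(5.770e-04) = 0.01476 Ω
P = I²R = (364)² × 0.01476 = 1960 W

1960 W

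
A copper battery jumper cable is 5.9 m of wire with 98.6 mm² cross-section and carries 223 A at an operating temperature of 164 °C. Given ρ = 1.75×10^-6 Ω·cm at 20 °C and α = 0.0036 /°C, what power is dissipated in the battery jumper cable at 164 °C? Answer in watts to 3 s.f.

ρ = 1.75×10^-6 Ω·cm = 1.75×10^-8 Ω·m
A = 98.6 mm² = 9.860e-05 m²
R₍20₎ = ρL/A = (1.75×10^-8)(5.9)/(9.860e-05) = 0.001047 Ω
R₍164₎ = R₍20₎(1 + αΔT) = 0.001047 × (1 + 0.0036×144) = 0.00159 Ω
P = I²R = (223)² × 0.00159 = 79.1 W

79.1 W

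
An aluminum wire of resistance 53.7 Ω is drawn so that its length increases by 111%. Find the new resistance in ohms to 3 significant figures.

k = 1 + 111/100 = 2.11; volume constant ⇒ A' = A/k, so R' = k²R.
R' = 4.452 × 53.7 = 239 Ω

239 Ω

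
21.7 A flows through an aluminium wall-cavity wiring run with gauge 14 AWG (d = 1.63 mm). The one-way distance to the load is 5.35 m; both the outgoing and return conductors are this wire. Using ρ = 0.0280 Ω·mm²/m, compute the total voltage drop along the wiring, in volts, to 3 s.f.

3.12 V

ρ = 0.0280 Ω·mm²/m = 2.80×10^-8 Ω·m
A = π(1.63/2 mm)² = π(8.1500e-04 m)² = 2.087e-06 m²
Total conductor length (both ways) L = 2 × 5.35 = 10.7 m
R = ρL/A = (2.80×10^-8)(10.7)/(2.087e-06) = 0.1436 Ω
V = IR = 21.7 × 0.1436 = 3.12 V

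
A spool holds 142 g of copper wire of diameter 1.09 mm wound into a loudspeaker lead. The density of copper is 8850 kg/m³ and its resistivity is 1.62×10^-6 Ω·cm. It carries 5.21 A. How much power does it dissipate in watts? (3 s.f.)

8.10 W

ρ = 1.62×10^-6 Ω·cm = 1.62×10^-8 Ω·m
A = π(d/2)² = π(5.4500e-04 m)² = 9.3313e-07 m²
L = m/(density·A) = 0.142/(8850×9.3313e-07) = 17.2 m
R = ρL/A = (1.62×10^-8)(17.2)/(9.3313e-07) = 0.2985 Ω
P = I²R = (5.21)² × 0.2985 = 8.10 W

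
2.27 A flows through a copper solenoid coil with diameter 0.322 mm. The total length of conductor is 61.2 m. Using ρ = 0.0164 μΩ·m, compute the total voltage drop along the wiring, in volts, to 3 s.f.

ρ = 0.0164 μΩ·m = 1.64×10^-8 Ω·m
A = π(d/2)² = π(1.6100e-04 m)² = 8.143e-08 m²
R = ρL/A = (1.64×10^-8)(61.2)/(8.143e-08) = 12.33 Ω
V = IR = 2.27 × 12.33 = 28.0 V

28.0 V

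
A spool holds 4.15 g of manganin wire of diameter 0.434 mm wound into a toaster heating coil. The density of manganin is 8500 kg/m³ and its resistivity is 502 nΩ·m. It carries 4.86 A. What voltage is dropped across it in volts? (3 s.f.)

54.4 V

ρ = 502 nΩ·m = 5.02×10^-7 Ω·m
A = π(d/2)² = π(2.1700e-04 m)² = 1.4793e-07 m²
L = m/(density·A) = 0.00415/(8500×1.4793e-07) = 3.3 m
R = ρL/A = (5.02×10^-7)(3.3)/(1.4793e-07) = 11.2 Ω
V = IR = 4.86 × 11.2 = 54.4 V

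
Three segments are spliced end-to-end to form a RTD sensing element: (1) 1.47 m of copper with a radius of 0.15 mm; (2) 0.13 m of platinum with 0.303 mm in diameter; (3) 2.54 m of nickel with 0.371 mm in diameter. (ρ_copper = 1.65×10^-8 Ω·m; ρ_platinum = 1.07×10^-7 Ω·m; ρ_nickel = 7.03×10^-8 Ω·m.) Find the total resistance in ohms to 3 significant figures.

2.19 Ω

Seg 1: A = πr² = π(1.5000e-04 m)² = 7.069e-08 m²
R_1 = (1.65×10^-8)(1.47)/(7.069e-08) = 0.3431 Ω
Seg 2: A = π(d/2)² = π(1.5150e-04 m)² = 7.211e-08 m²
R_2 = (1.07×10^-7)(0.13)/(7.211e-08) = 0.1929 Ω
Seg 3: A = π(d/2)² = π(1.8550e-04 m)² = 1.081e-07 m²
R_3 = (7.03×10^-8)(2.54)/(1.081e-07) = 1.652 Ω
R_total = R_1 + R_2 + R_3 = 2.19 Ω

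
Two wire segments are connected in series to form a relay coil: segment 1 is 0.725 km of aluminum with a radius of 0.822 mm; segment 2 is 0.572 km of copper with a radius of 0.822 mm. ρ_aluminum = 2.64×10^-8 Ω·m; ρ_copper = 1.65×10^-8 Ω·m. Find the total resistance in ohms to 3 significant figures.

13.5 Ω

Segment 1: A = πr² = π(8.2200e-04 m)² = 2.123e-06 m²
R₁ = ρL/A = (2.64×10^-8)(725)/(2.123e-06) = 9.017 Ω
R₂ = (1.65×10^-8)(572)/(2.123e-06) = 4.446 Ω
R = R₁ + R₂ = 13.5 Ω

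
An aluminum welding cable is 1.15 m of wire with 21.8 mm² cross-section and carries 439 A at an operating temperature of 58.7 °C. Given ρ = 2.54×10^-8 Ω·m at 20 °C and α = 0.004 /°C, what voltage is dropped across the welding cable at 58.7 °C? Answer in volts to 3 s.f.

0.679 V

A = 21.8 mm² = 2.180e-05 m²
R₍20₎ = ρL/A = (2.54×10^-8)(1.15)/(2.180e-05) = 0.00134 Ω
R₍58.7₎ = R₍20₎(1 + αΔT) = 0.00134 × (1 + 0.004×38.7) = 0.001547 Ω
V = IR = 439 × 0.001547 = 0.679 V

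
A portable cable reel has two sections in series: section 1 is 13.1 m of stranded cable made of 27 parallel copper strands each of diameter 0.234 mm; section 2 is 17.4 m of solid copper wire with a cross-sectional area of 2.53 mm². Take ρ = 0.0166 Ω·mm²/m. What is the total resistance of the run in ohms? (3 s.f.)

0.301 Ω

ρ = 0.0166 Ω·mm²/m = 1.66×10^-8 Ω·m
Section 1: A_strand = π(1.1700e-04)² = 4.301e-08 m²; R₁ = ρL/(N·A_s) = (1.66×10^-8)(13.1)/(27×4.301e-08) = 0.1873 Ω
Section 2: A = 2.53 mm² = 2.530e-06 m²
R₂ = (1.66×10^-8)(17.4)/(2.530e-06) = 0.1142 Ω
R = R₁ + R₂ = 0.301 Ω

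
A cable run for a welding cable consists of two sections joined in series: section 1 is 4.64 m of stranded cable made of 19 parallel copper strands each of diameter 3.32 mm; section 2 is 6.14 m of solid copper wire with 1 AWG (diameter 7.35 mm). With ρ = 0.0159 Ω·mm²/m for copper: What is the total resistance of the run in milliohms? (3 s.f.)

2.75 mΩ

ρ = 0.0159 Ω·mm²/m = 1.59×10^-8 Ω·m
Section 1: A_strand = π(1.6600e-03)² = 8.657e-06 m²; R₁ = ρL/(N·A_s) = (1.59×10^-8)(4.64)/(19×8.657e-06) = 4.485×10^-4 Ω
Section 2: A = π(7.35/2 mm)² = π(3.6750e-03 m)² = 4.243e-05 m²
R₂ = (1.59×10^-8)(6.14)/(4.243e-05) = 0.002301 Ω
R = R₁ + R₂ = 2.75 mΩ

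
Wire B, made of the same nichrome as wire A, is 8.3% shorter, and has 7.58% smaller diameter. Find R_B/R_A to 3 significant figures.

1.07

R ∝ L/d², so R_B/R_A = (1 − 8.3/100) × (1 − 7.58/100)⁻²
= 0.917 × 1.171 = 1.07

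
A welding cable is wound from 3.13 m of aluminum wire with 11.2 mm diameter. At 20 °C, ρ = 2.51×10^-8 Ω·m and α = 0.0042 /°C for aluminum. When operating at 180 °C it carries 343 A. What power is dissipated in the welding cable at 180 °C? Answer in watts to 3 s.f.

157 W

A = π(d/2)² = π(5.6000e-03 m)² = 9.852e-05 m²
R₍20₎ = ρL/A = (2.51×10^-8)(3.13)/(9.852e-05) = 7.974×10^-4 Ω
R₍180₎ = R₍20₎(1 + αΔT) = 7.974×10^-4 × (1 + 0.0042×160) = 0.001333 Ω
P = I²R = (343)² × 0.001333 = 157 W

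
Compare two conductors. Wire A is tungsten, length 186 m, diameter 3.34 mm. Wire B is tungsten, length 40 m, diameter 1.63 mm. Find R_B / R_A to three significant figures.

R ∝ ρL/d², so R_B/R_A = (L_B/L_A) × (d_A/d_B)²
= (40/186) × (3.34/1.63)² = 0.903

0.903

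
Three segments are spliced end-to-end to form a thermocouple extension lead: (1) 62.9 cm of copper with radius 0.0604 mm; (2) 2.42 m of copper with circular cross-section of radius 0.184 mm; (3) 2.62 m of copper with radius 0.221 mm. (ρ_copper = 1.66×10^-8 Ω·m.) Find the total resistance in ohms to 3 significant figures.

1.57 Ω

Seg 1: A = πr² = π(6.0400e-05 m)² = 1.146e-08 m²
R_1 = (1.66×10^-8)(0.629)/(1.146e-08) = 0.911 Ω
Seg 2: A = πr² = π(1.8400e-04 m)² = 1.064e-07 m²
R_2 = (1.66×10^-8)(2.42)/(1.064e-07) = 0.3777 Ω
Seg 3: A = πr² = π(2.2100e-04 m)² = 1.534e-07 m²
R_3 = (1.66×10^-8)(2.62)/(1.534e-07) = 0.2834 Ω
R_total = R_1 + R_2 + R_3 = 1.57 Ω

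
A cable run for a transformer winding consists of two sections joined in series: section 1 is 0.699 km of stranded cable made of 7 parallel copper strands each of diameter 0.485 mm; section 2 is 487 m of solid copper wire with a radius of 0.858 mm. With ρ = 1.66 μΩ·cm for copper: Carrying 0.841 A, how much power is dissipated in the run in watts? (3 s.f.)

8.82 W

ρ = 1.66 μΩ·cm = 1.66×10^-8 Ω·m
Section 1: A_strand = π(2.4250e-04)² = 1.847e-07 m²; R₁ = ρL/(N·A_s) = (1.66×10^-8)(699)/(7×1.847e-07) = 8.973 Ω
Section 2: A = πr² = π(8.5800e-04 m)² = 2.313e-06 m²
R₂ = (1.66×10^-8)(487)/(2.313e-06) = 3.496 Ω
R = R₁ + R₂ = 12.47 Ω
P = I²R = (0.841)² × 12.47 = 8.82 W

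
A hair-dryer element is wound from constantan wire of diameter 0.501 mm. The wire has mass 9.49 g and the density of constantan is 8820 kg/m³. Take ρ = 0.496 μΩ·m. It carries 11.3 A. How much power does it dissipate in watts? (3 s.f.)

1750 W

ρ = 0.496 μΩ·m = 4.96×10^-7 Ω·m
A = π(d/2)² = π(2.5050e-04 m)² = 1.9714e-07 m²
L = m/(density·A) = 0.00949/(8820×1.9714e-07) = 5.458 m
R = ρL/A = (4.96×10^-7)(5.458)/(1.9714e-07) = 13.73 Ω
P = I²R = (11.3)² × 13.73 = 1750 W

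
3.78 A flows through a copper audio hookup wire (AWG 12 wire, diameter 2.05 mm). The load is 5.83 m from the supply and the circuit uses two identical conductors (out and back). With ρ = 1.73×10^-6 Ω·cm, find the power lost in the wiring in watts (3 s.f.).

0.873 W

ρ = 1.73×10^-6 Ω·cm = 1.73×10^-8 Ω·m
A = π(2.05/2 mm)² = π(1.0250e-03 m)² = 3.301e-06 m²
Total conductor length (both ways) L = 2 × 5.83 = 11.66 m
R = ρL/A = (1.73×10^-8)(11.66)/(3.301e-06) = 0.06111 Ω
P = I²R = (3.78)² × 0.06111 = 0.873 W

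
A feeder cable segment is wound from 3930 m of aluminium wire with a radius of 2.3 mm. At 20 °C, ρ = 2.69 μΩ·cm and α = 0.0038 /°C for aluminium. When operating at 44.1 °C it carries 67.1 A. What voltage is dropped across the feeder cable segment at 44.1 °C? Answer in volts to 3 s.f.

ρ = 2.69 μΩ·cm = 2.69×10^-8 Ω·m
A = πr² = π(2.3000e-03 m)² = 1.662e-05 m²
R₍20₎ = ρL/A = (2.69×10^-8)(3930)/(1.662e-05) = 6.361 Ω
R₍44.1₎ = R₍20₎(1 + αΔT) = 6.361 × (1 + 0.0038×24.1) = 6.944 Ω
V = IR = 67.1 × 6.944 = 466 V

466 V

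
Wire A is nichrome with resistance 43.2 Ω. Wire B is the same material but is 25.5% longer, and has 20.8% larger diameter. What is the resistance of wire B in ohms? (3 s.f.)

R ∝ L/d², so R_B/R_A = (1 + 25.5/100) × (1 + 20.8/100)⁻²
= 1.255 × 0.6853 = 0.86
R_B = 0.86 × 43.2 = 37.2 Ω

37.2 Ω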